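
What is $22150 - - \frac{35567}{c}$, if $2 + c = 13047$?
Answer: $\frac{288982317}{13045} \approx 22153.0$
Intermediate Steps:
$c = 13045$ ($c = -2 + 13047 = 13045$)
$22150 - - \frac{35567}{c} = 22150 - - \frac{35567}{13045} = 22150 + \frac{35567}{13045} = \frac{288982317}{13045}$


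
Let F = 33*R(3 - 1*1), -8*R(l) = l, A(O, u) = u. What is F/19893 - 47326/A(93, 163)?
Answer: -1255276617/4323412 ≈ -290.34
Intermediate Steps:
R(l) = -l/8
F = -33/4 (F = 33*(-(3 - 1*1)/8) = 33*(-(3 - 1)/8) = 33*(-⅛*2) = 33*(-¼) = -33/4 ≈ -8.2500)
F/19893 - 47326/A(93, 163) = -33/4/19893 - 47326/163 = -33/4*1/19893 - 47326*1/163 = -11/26524 - 47326/163 = -1255276617/4323412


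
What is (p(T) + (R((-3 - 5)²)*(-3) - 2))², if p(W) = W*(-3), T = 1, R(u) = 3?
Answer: 196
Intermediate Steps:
p(W) = -3*W
(p(T) + (R((-3 - 5)²)*(-3) - 2))² = (-3*1 + (3*(-3) - 2))² = (-3 + (-9 - 2))² = (-3 - 11)² = (-14)² = 196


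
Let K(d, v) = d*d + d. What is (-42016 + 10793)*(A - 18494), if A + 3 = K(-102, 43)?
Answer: 255872485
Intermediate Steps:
K(d, v) = d + d**2 (K(d, v) = d**2 + d = d + d**2)
A = 10299 (A = -3 - 102*(1 - 102) = -3 - 102*(-101) = -3 + 10302 = 10299)
(-42016 + 10793)*(A - 18494) = (-42016 + 10793)*(10299 - 18494) = -31223*(-8195) = 255872485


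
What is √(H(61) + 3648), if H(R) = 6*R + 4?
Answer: 7*√82 ≈ 63.388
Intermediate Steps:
H(R) = 4 + 6*R
√(H(61) + 3648) = √((4 + 6*61) + 3648) = √((4 + 366) + 3648) = √(370 + 3648) = √4018 = 7*√82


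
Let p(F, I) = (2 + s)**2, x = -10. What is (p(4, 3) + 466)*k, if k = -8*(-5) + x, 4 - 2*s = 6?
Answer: 14010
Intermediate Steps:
s = -1 (s = 2 - 1/2*6 = 2 - 3 = -1)
k = 30 (k = -8*(-5) - 10 = 40 - 10 = 30)
p(F, I) = 1 (p(F, I) = (2 - 1)**2 = 1**2 = 1)
(p(4, 3) + 466)*k = (1 + 466)*30 = 467*30 = 14010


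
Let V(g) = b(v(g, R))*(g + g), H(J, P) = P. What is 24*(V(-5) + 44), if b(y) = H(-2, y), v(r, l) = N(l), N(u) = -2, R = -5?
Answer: 1536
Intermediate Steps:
v(r, l) = -2
b(y) = y
V(g) = -4*g (V(g) = -2*(g + g) = -4*g)
24*(V(-5) + 44) = 24*(-4*(-5) + 44) = 24*(20 + 44) = 24*64 = 1536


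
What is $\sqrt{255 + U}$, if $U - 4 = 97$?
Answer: $2 \sqrt{89} \approx 18.868$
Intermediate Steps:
$U = 101$ ($U = 4 + 97 = 101$)
$\sqrt{255 + U} = \sqrt{255 + 101} = \sqrt{356} = 2 \sqrt{89}$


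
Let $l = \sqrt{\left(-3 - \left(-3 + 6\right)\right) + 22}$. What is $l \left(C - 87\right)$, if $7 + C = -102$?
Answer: $-784$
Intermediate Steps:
$C = -109$ ($C = -7 - 102 = -109$)
$l = 4$ ($l = \sqrt{\left(-3 - 3\right) + 22} = \sqrt{-6 + 22} = \sqrt{16} = 4$)
$l \left(C - 87\right) = 4 \left(-109 - 87\right) = 4 \left(-196\right) = -784$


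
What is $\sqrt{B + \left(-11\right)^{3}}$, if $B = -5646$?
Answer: $i \sqrt{6977} \approx 83.528 i$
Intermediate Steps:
$\sqrt{B + \left(-11\right)^{3}} = \sqrt{-5646 + \left(-11\right)^{3}} = \sqrt{-5646 - 1331} = \sqrt{-6977} = i \sqrt{6977}$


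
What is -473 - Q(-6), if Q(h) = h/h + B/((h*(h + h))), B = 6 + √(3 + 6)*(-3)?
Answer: -11375/24 ≈ -473.96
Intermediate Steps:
B = -3 (B = 6 + √9*(-3) = 6 + 3*(-3) = 6 - 9 = -3)
Q(h) = 1 - 3/(2*h²) (Q(h) = h/h - 3*1/(h*(h + h)) = 1 - 3*1/(2*h²) = 1 - 3/(2*h²))
-473 - Q(-6) = -473 - (1 - 3/2/(-6)²) = -473 - (1 - 3/2*1/36) = -473 - (1 - 1/24) = -473 - 1*23/24 = -473 - 23/24 = -11375/24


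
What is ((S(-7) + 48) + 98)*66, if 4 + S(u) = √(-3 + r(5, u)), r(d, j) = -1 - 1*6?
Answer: 9372 + 66*I*√10 ≈ 9372.0 + 208.71*I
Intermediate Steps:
r(d, j) = -7 (r(d, j) = -1 - 6 = -7)
S(u) = -4 + I*√10 (S(u) = -4 + √(-3 - 7) = -4 + √(-10) = -4 + I*√10)
((S(-7) + 48) + 98)*66 = (((-4 + I*√10) + 48) + 98)*66 = ((44 + I*√10) + 98)*66 = (142 + I*√10)*66 = 9372 + 66*I*√10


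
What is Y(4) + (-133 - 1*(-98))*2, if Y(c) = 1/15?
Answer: -1049/15 ≈ -69.933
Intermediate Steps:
Y(c) = 1/15
Y(4) + (-133 - 1*(-98))*2 = 1/15 + (-133 - 1*(-98))*2 = 1/15 + (-133 + 98)*2 = 1/15 - 35*2 = 1/15 - 70 = -1049/15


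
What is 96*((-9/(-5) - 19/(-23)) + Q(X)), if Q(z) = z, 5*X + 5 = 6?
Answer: 6240/23 ≈ 271.30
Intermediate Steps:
X = ⅕ (X = -1 + (⅕)*6 = -1 + 6/5 = ⅕ ≈ 0.20000)
96*((-9/(-5) - 19/(-23)) + Q(X)) = 96*((-9/(-5) - 19/(-23)) + ⅕) = 96*((-9*(-⅕) - 19*(-1/23)) + ⅕) = 96*((9/5 + 19/23) + ⅕) = 96*(302/115 + ⅕) = 96*(65/23) = 6240/23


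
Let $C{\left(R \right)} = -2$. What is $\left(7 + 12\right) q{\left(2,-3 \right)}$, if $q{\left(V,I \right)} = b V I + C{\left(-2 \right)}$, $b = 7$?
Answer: $-836$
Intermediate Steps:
$q{\left(V,I \right)} = -2 + 7 I V$ ($q{\left(V,I \right)} = 7 V I - 2 = 7 I V - 2 = -2 + 7 I V$)
$\left(7 + 12\right) q{\left(2,-3 \right)} = \left(7 + 12\right) \left(-2 + 7 \left(-3\right) 2\right) = 19 \left(-2 - 42\right) = 19 \left(-44\right) = -836$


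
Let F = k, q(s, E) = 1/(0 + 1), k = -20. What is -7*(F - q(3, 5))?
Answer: 147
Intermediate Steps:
q(s, E) = 1 (q(s, E) = 1/1 = 1)
F = -20
-7*(F - q(3, 5)) = -7*(-20 - 1*1) = -7*(-20 - 1) = -7*(-21) = 147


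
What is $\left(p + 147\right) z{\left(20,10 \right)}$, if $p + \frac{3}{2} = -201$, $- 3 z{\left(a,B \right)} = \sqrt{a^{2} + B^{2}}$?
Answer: $185 \sqrt{5} \approx 413.67$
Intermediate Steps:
$z{\left(a,B \right)} = - \frac{\sqrt{B^{2} + a^{2}}}{3}$ ($z{\left(a,B \right)} = - \frac{\sqrt{a^{2} + B^{2}}}{3} = - \frac{\sqrt{B^{2} + a^{2}}}{3}$)
$p = - \frac{405}{2}$ ($p = - \frac{3}{2} - 201 = - \frac{405}{2} \approx -202.5$)
$\left(p + 147\right) z{\left(20,10 \right)} = \left(- \frac{405}{2} + 147\right) \left(- \frac{\sqrt{10^{2} + 20^{2}}}{3}\right) = - \frac{111 \left(- \frac{\sqrt{100 + 400}}{3}\right)}{2} = - \frac{111 \left(- \frac{\sqrt{500}}{3}\right)}{2} = - \frac{111 \left(- \frac{10 \sqrt{5}}{3}\right)}{2} = 185 \sqrt{5}$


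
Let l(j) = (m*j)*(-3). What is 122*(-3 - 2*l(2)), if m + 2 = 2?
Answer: -366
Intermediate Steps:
m = 0 (m = -2 + 2 = 0)
l(j) = 0 (l(j) = (0*j)*(-3) = 0*(-3) = 0)
122*(-3 - 2*l(2)) = 122*(-3 - 2*0) = 122*(-3 + 0) = 122*(-3) = -366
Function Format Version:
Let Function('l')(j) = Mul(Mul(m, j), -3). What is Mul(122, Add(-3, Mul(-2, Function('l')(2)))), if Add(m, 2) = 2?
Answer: -366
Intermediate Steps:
m = 0 (m = Add(-2, 2) = 0)
Function('l')(j) = 0 (Function('l')(j) = Mul(Mul(0, j), -3) = Mul(0, -3) = 0)
Mul(122, Add(-3, Mul(-2, Function('l')(2)))) = Mul(122, Add(-3, Mul(-2, 0))) = Mul(122, Add(-3, 0)) = Mul(122, -3) = -366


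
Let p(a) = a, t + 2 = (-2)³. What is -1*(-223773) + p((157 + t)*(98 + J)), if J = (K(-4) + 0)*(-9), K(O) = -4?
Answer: 243471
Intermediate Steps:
t = -10 (t = -2 + (-2)³ = -2 - 8 = -10)
J = 36 (J = (-4 + 0)*(-9) = -4*(-9) = 36)
-1*(-223773) + p((157 + t)*(98 + J)) = -1*(-223773) + (157 - 10)*(98 + 36) = 223773 + 147*134 = 223773 + 19698 = 243471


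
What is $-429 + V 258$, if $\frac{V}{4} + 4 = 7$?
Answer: $2667$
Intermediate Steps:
$V = 12$ ($V = -16 + 4 \cdot 7 = -16 + 28 = 12$)
$-429 + V 258 = -429 + 12 \cdot 258 = -429 + 3096 = 2667$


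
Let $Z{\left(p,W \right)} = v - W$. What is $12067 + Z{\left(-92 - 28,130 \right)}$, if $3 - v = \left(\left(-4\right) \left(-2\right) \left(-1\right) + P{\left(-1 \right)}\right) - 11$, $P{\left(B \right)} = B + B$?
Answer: $11961$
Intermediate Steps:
$P{\left(B \right)} = 2 B$
$v = 24$ ($v = 3 - \left(\left(\left(-4\right) \left(-2\right) \left(-1\right) + 2 \left(-1\right)\right) - 11\right) = 3 - \left(\left(8 \left(-1\right) - 2\right) - 11\right) = 3 - \left(\left(-8 - 2\right) - 11\right) = 3 - \left(-10 - 11\right) = 3 - -21 = 3 + 21 = 24$)
$Z{\left(p,W \right)} = 24 - W$
$12067 + Z{\left(-92 - 28,130 \right)} = 12067 + \left(24 - 130\right) = 12067 - 106 = 11961$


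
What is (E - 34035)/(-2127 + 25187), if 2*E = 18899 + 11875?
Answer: -4662/5765 ≈ -0.80867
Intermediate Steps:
E = 15387 (E = (18899 + 11875)/2 = (½)*30774 = 15387)
(E - 34035)/(-2127 + 25187) = (15387 - 34035)/(-2127 + 25187) = -18648/23060 = -18648*1/23060 = -4662/5765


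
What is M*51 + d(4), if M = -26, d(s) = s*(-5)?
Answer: -1346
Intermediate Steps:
d(s) = -5*s
M*51 + d(4) = -26*51 - 5*4 = -1326 - 20 = -1346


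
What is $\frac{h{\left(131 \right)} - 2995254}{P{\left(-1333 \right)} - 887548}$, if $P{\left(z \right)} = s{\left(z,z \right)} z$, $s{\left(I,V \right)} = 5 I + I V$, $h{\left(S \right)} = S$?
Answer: $\frac{2995123}{2360596140} \approx 0.0012688$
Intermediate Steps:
$P{\left(z \right)} = z^{2} \left(5 + z\right)$ ($P{\left(z \right)} = z \left(5 + z\right) z = z^{2} \left(5 + z\right)$)
$\frac{h{\left(131 \right)} - 2995254}{P{\left(-1333 \right)} - 887548} = \frac{131 - 2995254}{\left(-1333\right)^{2} \left(5 - 1333\right) - 887548} = - \frac{2995123}{1776889 \left(-1328\right) - 887548} = - \frac{2995123}{-2359708592 - 887548} = - \frac{2995123}{-2360596140} = \left(-2995123\right) \left(- \frac{1}{2360596140}\right) = \frac{2995123}{2360596140}$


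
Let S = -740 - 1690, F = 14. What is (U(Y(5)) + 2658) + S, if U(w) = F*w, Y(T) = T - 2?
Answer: 270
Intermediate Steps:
S = -2430
Y(T) = -2 + T
U(w) = 14*w
(U(Y(5)) + 2658) + S = (14*(-2 + 5) + 2658) - 2430 = (14*3 + 2658) - 2430 = (42 + 2658) - 2430 = 2700 - 2430 = 270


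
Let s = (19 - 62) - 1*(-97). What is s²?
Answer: 2916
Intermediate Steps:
s = 54 (s = -43 + 97 = 54)
s² = 54² = 2916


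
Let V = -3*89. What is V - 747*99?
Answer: -74220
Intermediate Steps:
V = -267
V - 747*99 = -267 - 747*99 = -267 - 73953 = -74220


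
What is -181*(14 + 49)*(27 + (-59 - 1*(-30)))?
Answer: 22806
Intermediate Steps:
-181*(14 + 49)*(27 + (-59 - 1*(-30))) = -11403*(27 + (-59 + 30)) = -11403*(27 - 29) = -11403*(-2) = -181*(-126) = 22806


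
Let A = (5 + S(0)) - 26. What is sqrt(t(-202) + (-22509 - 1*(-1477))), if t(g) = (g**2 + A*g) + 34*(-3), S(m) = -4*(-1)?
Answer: 152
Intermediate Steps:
S(m) = 4
A = -17 (A = (5 + 4) - 26 = 9 - 26 = -17)
t(g) = -102 + g**2 - 17*g (t(g) = (g**2 - 17*g) + 34*(-3) = (g**2 - 17*g) - 102 = -102 + g**2 - 17*g)
sqrt(t(-202) + (-22509 - 1*(-1477))) = sqrt((-102 + (-202)**2 - 17*(-202)) + (-22509 - 1*(-1477))) = sqrt((-102 + 40804 + 3434) + (-22509 + 1477)) = sqrt(44136 - 21032) = sqrt(23104) = 152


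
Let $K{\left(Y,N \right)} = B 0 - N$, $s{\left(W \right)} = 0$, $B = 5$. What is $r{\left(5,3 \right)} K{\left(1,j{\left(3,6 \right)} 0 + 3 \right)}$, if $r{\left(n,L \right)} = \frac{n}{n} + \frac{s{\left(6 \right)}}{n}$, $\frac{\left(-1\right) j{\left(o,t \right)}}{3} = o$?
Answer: $-3$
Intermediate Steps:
$j{\left(o,t \right)} = - 3 o$
$K{\left(Y,N \right)} = - N$ ($K{\left(Y,N \right)} = 5 \cdot 0 - N = 0 - N = - N$)
$r{\left(n,L \right)} = 1$ ($r{\left(n,L \right)} = \frac{n}{n} + \frac{0}{n} = 1 + 0 = 1$)
$r{\left(5,3 \right)} K{\left(1,j{\left(3,6 \right)} 0 + 3 \right)} = 1 \left(- (\left(-3\right) 3 \cdot 0 + 3)\right) = 1 \left(- (\left(-9\right) 0 + 3)\right) = 1 \left(- (0 + 3)\right) = 1 \left(\left(-1\right) 3\right) = 1 \left(-3\right) = -3$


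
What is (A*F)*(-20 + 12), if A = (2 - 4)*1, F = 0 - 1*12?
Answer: -192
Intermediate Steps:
F = -12 (F = 0 - 12 = -12)
A = -2 (A = -2*1 = -2)
(A*F)*(-20 + 12) = (-2*(-12))*(-20 + 12) = 24*(-8) = -192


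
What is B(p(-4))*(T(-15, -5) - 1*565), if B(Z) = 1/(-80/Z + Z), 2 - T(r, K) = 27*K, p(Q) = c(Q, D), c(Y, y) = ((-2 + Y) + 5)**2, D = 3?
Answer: 428/79 ≈ 5.4177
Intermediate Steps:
c(Y, y) = (3 + Y)**2
p(Q) = (3 + Q)**2
T(r, K) = 2 - 27*K
B(Z) = 1/(Z - 80/Z)
B(p(-4))*(T(-15, -5) - 1*565) = ((3 - 4)**2/(-80 + ((3 - 4)**2)**2))*((2 - 27*(-5)) - 1*565) = ((-1)**2/(-80 + ((-1)**2)**2))*((2 + 135) - 565) = (1/(-80 + 1**2))*(137 - 565) = (1/(-80 + 1))*(-428) = (1/(-79))*(-428) = (1*(-1/79))*(-428) = -1/79*(-428) = 428/79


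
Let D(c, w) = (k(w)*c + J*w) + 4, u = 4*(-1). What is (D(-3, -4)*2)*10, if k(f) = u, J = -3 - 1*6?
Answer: 1040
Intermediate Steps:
J = -9 (J = -3 - 6 = -9)
u = -4
k(f) = -4
D(c, w) = 4 - 9*w - 4*c (D(c, w) = (-4*c - 9*w) + 4 = (-9*w - 4*c) + 4 = 4 - 9*w - 4*c)
(D(-3, -4)*2)*10 = ((4 - 9*(-4) - 4*(-3))*2)*10 = ((4 + 36 + 12)*2)*10 = (52*2)*10 = 104*10 = 1040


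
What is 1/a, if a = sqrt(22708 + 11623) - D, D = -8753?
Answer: 8753/76580678 - sqrt(34331)/76580678 ≈ 0.00011188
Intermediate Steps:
a = 8753 + sqrt(34331) (a = sqrt(22708 + 11623) - 1*(-8753) = sqrt(34331) + 8753 = 8753 + sqrt(34331) ≈ 8938.3)
1/a = 1/(8753 + sqrt(34331))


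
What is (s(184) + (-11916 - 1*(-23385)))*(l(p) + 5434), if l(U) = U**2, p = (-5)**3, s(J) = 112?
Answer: 243884279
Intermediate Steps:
p = -125
(s(184) + (-11916 - 1*(-23385)))*(l(p) + 5434) = (112 + (-11916 - 1*(-23385)))*((-125)**2 + 5434) = (112 + (-11916 + 23385))*(15625 + 5434) = (112 + 11469)*21059 = 11581*21059 = 243884279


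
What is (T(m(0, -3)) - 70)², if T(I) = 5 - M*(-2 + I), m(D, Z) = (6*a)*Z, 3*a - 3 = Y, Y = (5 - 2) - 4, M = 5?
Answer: 25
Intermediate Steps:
Y = -1 (Y = 3 - 4 = -1)
a = ⅔ (a = 1 + (⅓)*(-1) = 1 - ⅓ = ⅔ ≈ 0.66667)
m(D, Z) = 4*Z (m(D, Z) = (6*(⅔))*Z = 4*Z)
T(I) = 15 - 5*I (T(I) = 5 - 5*(-2 + I) = 5 - (-10 + 5*I) = 5 + (10 - 5*I) = 15 - 5*I)
(T(m(0, -3)) - 70)² = ((15 - 20*(-3)) - 70)² = ((15 - 5*(-12)) - 70)² = ((15 + 60) - 70)² = (75 - 70)² = 5² = 25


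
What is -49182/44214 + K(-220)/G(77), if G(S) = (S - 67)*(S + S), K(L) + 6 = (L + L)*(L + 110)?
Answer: 171996003/5674130 ≈ 30.312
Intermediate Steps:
K(L) = -6 + 2*L*(110 + L) (K(L) = -6 + (L + L)*(L + 110) = -6 + (2*L)*(110 + L) = -6 + 2*L*(110 + L))
G(S) = 2*S*(-67 + S) (G(S) = (-67 + S)*(2*S) = 2*S*(-67 + S))
-49182/44214 + K(-220)/G(77) = -49182/44214 + (-6 + 2*(-220)**2 + 220*(-220))/((2*77*(-67 + 77))) = -49182*1/44214 + (-6 + 2*48400 - 48400)/((2*77*10)) = -8197/7369 + (-6 + 96800 - 48400)/1540 = -8197/7369 + 48394*(1/1540) = -8197/7369 + 24197/770 = 171996003/5674130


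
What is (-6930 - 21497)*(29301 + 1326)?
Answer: -870633729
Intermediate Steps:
(-6930 - 21497)*(29301 + 1326) = -28427*30627 = -870633729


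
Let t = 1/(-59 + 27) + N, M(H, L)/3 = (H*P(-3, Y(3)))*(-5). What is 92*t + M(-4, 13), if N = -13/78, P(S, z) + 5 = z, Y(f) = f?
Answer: -3317/24 ≈ -138.21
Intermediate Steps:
P(S, z) = -5 + z
N = -⅙ (N = -13*1/78 = -⅙ ≈ -0.16667)
M(H, L) = 30*H (M(H, L) = 3*((H*(-5 + 3))*(-5)) = 3*((H*(-2))*(-5)) = 3*(-2*H*(-5)) = 3*(10*H) = 30*H)
t = -19/96 (t = 1/(-59 + 27) - ⅙ = 1/(-32) - ⅙ = -1/32 - ⅙ = -19/96 ≈ -0.19792)
92*t + M(-4, 13) = 92*(-19/96) + 30*(-4) = -437/24 - 120 = -3317/24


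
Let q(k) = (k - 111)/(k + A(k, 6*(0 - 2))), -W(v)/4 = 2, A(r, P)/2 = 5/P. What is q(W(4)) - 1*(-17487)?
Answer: 927525/53 ≈ 17500.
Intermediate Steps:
A(r, P) = 10/P (A(r, P) = 2*(5/P) = 10/P)
W(v) = -8 (W(v) = -4*2 = -8)
q(k) = (-111 + k)/(-5/6 + k) (q(k) = (k - 111)/(k + 10/((6*(0 - 2)))) = (-111 + k)/(k + 10/((6*(-2)))) = (-111 + k)/(k + 10/(-12)) = (-111 + k)/(k + 10*(-1/12)) = (-111 + k)/(k - 5/6) = (-111 + k)/(-5/6 + k))
q(W(4)) - 1*(-17487) = 6*(-111 - 8)/(-5 + 6*(-8)) - 1*(-17487) = 6*(-119)/(-5 - 48) + 17487 = 6*(-119)/(-53) + 17487 = 6*(-1/53)*(-119) + 17487 = 714/53 + 17487 = 927525/53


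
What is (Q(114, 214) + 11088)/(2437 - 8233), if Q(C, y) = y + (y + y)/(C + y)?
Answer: -308957/158424 ≈ -1.9502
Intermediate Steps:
Q(C, y) = y + 2*y/(C + y) (Q(C, y) = y + (2*y)/(C + y) = y + 2*y/(C + y))
(Q(114, 214) + 11088)/(2437 - 8233) = (214*(2 + 114 + 214)/(114 + 214) + 11088)/(2437 - 8233) = (214*330/328 + 11088)/(-5796) = (214*(1/328)*330 + 11088)*(-1/5796) = (17655/82 + 11088)*(-1/5796) = (926871/82)*(-1/5796) = -308957/158424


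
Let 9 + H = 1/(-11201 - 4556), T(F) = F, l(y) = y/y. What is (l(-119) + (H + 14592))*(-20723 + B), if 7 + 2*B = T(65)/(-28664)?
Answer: -273050498712770559/903317296 ≈ -3.0228e+8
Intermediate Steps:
l(y) = 1
B = -200713/57328 (B = -7/2 + (65/(-28664))/2 = -7/2 + (65*(-1/28664))/2 = -7/2 + (½)*(-65/28664) = -7/2 - 65/57328 = -200713/57328 ≈ -3.5011)
H = -141814/15757 (H = -9 + 1/(-11201 - 4556) = -9 + 1/(-15757) = -9 - 1/15757 = -141814/15757 ≈ -9.0001)
(l(-119) + (H + 14592))*(-20723 + B) = (1 + (-141814/15757 + 14592))*(-20723 - 200713/57328) = (1 + 229784330/15757)*(-1188208857/57328) = (229800087/15757)*(-1188208857/57328) = -273050498712770559/903317296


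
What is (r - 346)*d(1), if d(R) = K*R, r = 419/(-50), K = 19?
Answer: -336661/50 ≈ -6733.2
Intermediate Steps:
r = -419/50 (r = 419*(-1/50) = -419/50 ≈ -8.3800)
d(R) = 19*R
(r - 346)*d(1) = (-419/50 - 346)*(19*1) = -17719/50*19 = -336661/50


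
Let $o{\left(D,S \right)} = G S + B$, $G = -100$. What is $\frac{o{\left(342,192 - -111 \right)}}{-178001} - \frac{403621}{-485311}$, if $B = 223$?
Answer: $\frac{86441640568}{86385843311} \approx 1.0006$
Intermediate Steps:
$o{\left(D,S \right)} = 223 - 100 S$ ($o{\left(D,S \right)} = - 100 S + 223 = 223 - 100 S$)
$\frac{o{\left(342,192 - -111 \right)}}{-178001} - \frac{403621}{-485311} = \frac{223 - 100 \left(192 - -111\right)}{-178001} - \frac{403621}{-485311} = \left(223 - 100 \left(192 + 111\right)\right) \left(- \frac{1}{178001}\right) - - \frac{403621}{485311} = \left(223 - 30300\right) \left(- \frac{1}{178001}\right) + \frac{403621}{485311} = \left(-30077\right) \left(- \frac{1}{178001}\right) + \frac{403621}{485311} = \frac{30077}{178001} + \frac{403621}{485311} = \frac{86441640568}{86385843311}$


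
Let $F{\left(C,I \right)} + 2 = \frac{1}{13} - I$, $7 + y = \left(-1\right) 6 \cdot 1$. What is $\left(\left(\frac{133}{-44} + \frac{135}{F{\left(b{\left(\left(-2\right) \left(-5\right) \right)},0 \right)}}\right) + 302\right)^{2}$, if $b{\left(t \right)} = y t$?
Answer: $\frac{2533209561}{48400} \approx 52339.0$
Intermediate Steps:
$y = -13$ ($y = -7 + \left(-1\right) 6 \cdot 1 = -7 - 6 = -13$)
$b{\left(t \right)} = - 13 t$
$F{\left(C,I \right)} = - \frac{25}{13} - I$ ($F{\left(C,I \right)} = -2 - \left(- \frac{1}{13} + I\right) = - \frac{25}{13} - I$)
$\left(\left(\frac{133}{-44} + \frac{135}{F{\left(b{\left(\left(-2\right) \left(-5\right) \right)},0 \right)}}\right) + 302\right)^{2} = \left(\left(\frac{133}{-44} + \frac{135}{- \frac{25}{13} - 0}\right) + 302\right)^{2} = \left(\left(133 \left(- \frac{1}{44}\right) + \frac{135}{- \frac{25}{13} + 0}\right) + 302\right)^{2} = \left(\left(- \frac{133}{44} + \frac{135}{- \frac{25}{13}}\right) + 302\right)^{2} = \left(\left(- \frac{133}{44} + 135 \left(- \frac{13}{25}\right)\right) + 302\right)^{2} = \left(\left(- \frac{133}{44} - \frac{351}{5}\right) + 302\right)^{2} = \left(- \frac{16109}{220} + 302\right)^{2} = \left(\frac{50331}{220}\right)^{2} = \frac{2533209561}{48400}$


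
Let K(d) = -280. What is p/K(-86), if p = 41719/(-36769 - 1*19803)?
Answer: 41719/15840160 ≈ 0.0026338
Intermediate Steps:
p = -41719/56572 (p = 41719/(-36769 - 19803) = 41719/(-56572) = 41719*(-1/56572) = -41719/56572 ≈ -0.73745)
p/K(-86) = -41719/56572/(-280) = -41719/56572*(-1/280) = 41719/15840160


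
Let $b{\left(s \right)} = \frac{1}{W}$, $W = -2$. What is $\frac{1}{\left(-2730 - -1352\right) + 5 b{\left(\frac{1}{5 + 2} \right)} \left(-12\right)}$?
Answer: $- \frac{1}{1348} \approx -0.00074184$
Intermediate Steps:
$b{\left(s \right)} = - \frac{1}{2}$ ($b{\left(s \right)} = \frac{1}{-2} = - \frac{1}{2}$)
$\frac{1}{\left(-2730 - -1352\right) + 5 b{\left(\frac{1}{5 + 2} \right)} \left(-12\right)} = \frac{1}{\left(-2730 - -1352\right) + 5 \left(- \frac{1}{2}\right) \left(-12\right)} = \frac{1}{\left(-2730 + 1352\right) - -30} = \frac{1}{-1378 + 30} = \frac{1}{-1348} = - \frac{1}{1348}$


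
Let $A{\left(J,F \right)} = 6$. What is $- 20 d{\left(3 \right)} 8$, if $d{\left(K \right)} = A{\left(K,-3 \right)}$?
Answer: $-960$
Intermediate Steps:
$d{\left(K \right)} = 6$
$- 20 d{\left(3 \right)} 8 = \left(-20\right) 6 \cdot 8 = \left(-120\right) 8 = -960$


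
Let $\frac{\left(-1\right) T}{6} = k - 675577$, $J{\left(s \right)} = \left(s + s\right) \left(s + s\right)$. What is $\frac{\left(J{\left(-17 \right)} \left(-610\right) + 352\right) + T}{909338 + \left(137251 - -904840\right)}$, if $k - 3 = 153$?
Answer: $\frac{3347718}{1951429} \approx 1.7155$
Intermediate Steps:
$k = 156$ ($k = 3 + 153 = 156$)
$J{\left(s \right)} = 4 s^{2}$ ($J{\left(s \right)} = 2 s 2 s = 4 s^{2}$)
$T = 4052526$ ($T = - 6 \left(156 - 675577\right) = \left(-6\right) \left(-675421\right) = 4052526$)
$\frac{\left(J{\left(-17 \right)} \left(-610\right) + 352\right) + T}{909338 + \left(137251 - -904840\right)} = \frac{\left(4 \left(-17\right)^{2} \left(-610\right) + 352\right) + 4052526}{909338 + \left(137251 - -904840\right)} = \frac{\left(4 \cdot 289 \left(-610\right) + 352\right) + 4052526}{909338 + \left(137251 + 904840\right)} = \frac{\left(1156 \left(-610\right) + 352\right) + 4052526}{909338 + 1042091} = \frac{\left(-705160 + 352\right) + 4052526}{1951429} = \left(-704808 + 4052526\right) \frac{1}{1951429} = 3347718 \cdot \frac{1}{1951429} = \frac{3347718}{1951429}$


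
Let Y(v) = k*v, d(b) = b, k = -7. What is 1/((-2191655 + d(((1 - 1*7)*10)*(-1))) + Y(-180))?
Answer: -1/2190335 ≈ -4.5655e-7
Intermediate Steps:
Y(v) = -7*v
1/((-2191655 + d(((1 - 1*7)*10)*(-1))) + Y(-180)) = 1/((-2191655 + ((1 - 1*7)*10)*(-1)) - 7*(-180)) = 1/((-2191655 + ((1 - 7)*10)*(-1)) + 1260) = 1/((-2191655 - 6*10*(-1)) + 1260) = 1/((-2191655 - 60*(-1)) + 1260) = 1/((-2191655 + 60) + 1260) = 1/(-2191595 + 1260) = 1/(-2190335) = -1/2190335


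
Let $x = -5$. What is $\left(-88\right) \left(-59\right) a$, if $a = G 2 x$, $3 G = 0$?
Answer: $0$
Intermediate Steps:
$G = 0$ ($G = \frac{1}{3} \cdot 0 = 0$)
$a = 0$ ($a = 0 \cdot 2 \left(-5\right) = 0 \left(-5\right) = 0$)
$\left(-88\right) \left(-59\right) a = \left(-88\right) \left(-59\right) 0 = 5192 \cdot 0 = 0$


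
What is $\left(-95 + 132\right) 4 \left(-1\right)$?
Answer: $-148$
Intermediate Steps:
$\left(-95 + 132\right) 4 \left(-1\right) = 37 \left(-4\right) = -148$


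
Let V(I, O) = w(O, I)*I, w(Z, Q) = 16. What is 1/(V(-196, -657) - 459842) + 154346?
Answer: 71458802387/462978 ≈ 1.5435e+5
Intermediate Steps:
V(I, O) = 16*I
1/(V(-196, -657) - 459842) + 154346 = 1/(16*(-196) - 459842) + 154346 = 1/(-3136 - 459842) + 154346 = 1/(-462978) + 154346 = -1/462978 + 154346 = 71458802387/462978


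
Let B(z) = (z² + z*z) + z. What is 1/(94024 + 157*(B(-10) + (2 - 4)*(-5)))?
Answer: 1/125424 ≈ 7.9730e-6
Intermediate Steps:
B(z) = z + 2*z² (B(z) = (z² + z²) + z = 2*z² + z = z + 2*z²)
1/(94024 + 157*(B(-10) + (2 - 4)*(-5))) = 1/(94024 + 157*(-10*(1 + 2*(-10)) + (2 - 4)*(-5))) = 1/(94024 + 157*(-10*(1 - 20) - 2*(-5))) = 1/(94024 + 157*(-10*(-19) + 10)) = 1/(94024 + 157*(190 + 10)) = 1/(94024 + 157*200) = 1/(94024 + 31400) = 1/125424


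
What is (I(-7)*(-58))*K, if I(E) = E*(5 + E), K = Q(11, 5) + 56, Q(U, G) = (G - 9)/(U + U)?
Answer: -498568/11 ≈ -45324.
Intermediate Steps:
Q(U, G) = (-9 + G)/(2*U) (Q(U, G) = (-9 + G)/((2*U)) = (-9 + G)*(1/(2*U)) = (-9 + G)/(2*U))
K = 614/11 (K = (1/2)*(-9 + 5)/11 + 56 = (1/2)*(1/11)*(-4) + 56 = -2/11 + 56 = 614/11 ≈ 55.818)
(I(-7)*(-58))*K = (-7*(5 - 7)*(-58))*(614/11) = (-7*(-2)*(-58))*(614/11) = (14*(-58))*(614/11) = -812*614/11 = -498568/11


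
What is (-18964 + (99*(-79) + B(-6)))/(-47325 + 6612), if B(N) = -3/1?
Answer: 26788/40713 ≈ 0.65797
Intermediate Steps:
B(N) = -3 (B(N) = -3*1 = -3)
(-18964 + (99*(-79) + B(-6)))/(-47325 + 6612) = (-18964 + (99*(-79) - 3))/(-47325 + 6612) = (-18964 + (-7821 - 3))/(-40713) = (-18964 - 7824)*(-1/40713) = -26788*(-1/40713) = 26788/40713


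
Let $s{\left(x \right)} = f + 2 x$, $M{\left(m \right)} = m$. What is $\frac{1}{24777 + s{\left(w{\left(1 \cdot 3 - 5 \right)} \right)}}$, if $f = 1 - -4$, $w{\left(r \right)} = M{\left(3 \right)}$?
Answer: $\frac{1}{24788} \approx 4.0342 \cdot 10^{-5}$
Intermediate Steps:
$w{\left(r \right)} = 3$
$f = 5$ ($f = 1 + 4 = 5$)
$s{\left(x \right)} = 5 + 2 x$
$\frac{1}{24777 + s{\left(w{\left(1 \cdot 3 - 5 \right)} \right)}} = \frac{1}{24777 + \left(5 + 2 \cdot 3\right)} = \frac{1}{24777 + \left(5 + 6\right)} = \frac{1}{24777 + 11} = \frac{1}{24788}$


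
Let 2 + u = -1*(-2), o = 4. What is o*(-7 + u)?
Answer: -28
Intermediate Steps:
u = 0 (u = -2 - 1*(-2) = -2 + 2 = 0)
o*(-7 + u) = 4*(-7 + 0) = 4*(-7) = -28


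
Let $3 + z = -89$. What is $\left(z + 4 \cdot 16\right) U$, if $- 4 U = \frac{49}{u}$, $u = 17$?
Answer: $\frac{343}{17} \approx 20.176$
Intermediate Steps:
$z = -92$ ($z = -3 - 89 = -92$)
$U = - \frac{49}{68}$ ($U = - \frac{49 \cdot \frac{1}{17}}{4} = \left(- \frac{1}{4}\right) \frac{49}{17} = - \frac{49}{68} \approx -0.72059$)
$\left(z + 4 \cdot 16\right) U = \left(-92 + 4 \cdot 16\right) \left(- \frac{49}{68}\right) = \left(-92 + 64\right) \left(- \frac{49}{68}\right) = \left(-28\right) \left(- \frac{49}{68}\right) = \frac{343}{17}$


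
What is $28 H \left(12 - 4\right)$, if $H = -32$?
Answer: $-7168$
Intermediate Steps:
$28 H \left(12 - 4\right) = 28 \left(-32\right) \left(12 - 4\right) = - 896 \left(12 - 4\right) = \left(-896\right) 8 = -7168$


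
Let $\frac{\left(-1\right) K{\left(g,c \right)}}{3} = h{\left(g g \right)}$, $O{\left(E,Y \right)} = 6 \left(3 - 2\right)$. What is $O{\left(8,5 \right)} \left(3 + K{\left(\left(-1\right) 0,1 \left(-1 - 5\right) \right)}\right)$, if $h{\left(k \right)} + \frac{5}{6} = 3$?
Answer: $-21$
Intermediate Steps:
$h{\left(k \right)} = \frac{13}{6}$ ($h{\left(k \right)} = - \frac{5}{6} + 3 = \frac{13}{6}$)
$O{\left(E,Y \right)} = 6$ ($O{\left(E,Y \right)} = 6 \cdot 1 = 6$)
$K{\left(g,c \right)} = - \frac{13}{2}$ ($K{\left(g,c \right)} = \left(-3\right) \frac{13}{6} = - \frac{13}{2}$)
$O{\left(8,5 \right)} \left(3 + K{\left(\left(-1\right) 0,1 \left(-1 - 5\right) \right)}\right) = 6 \left(3 - \frac{13}{2}\right) = 6 \left(- \frac{7}{2}\right) = -21$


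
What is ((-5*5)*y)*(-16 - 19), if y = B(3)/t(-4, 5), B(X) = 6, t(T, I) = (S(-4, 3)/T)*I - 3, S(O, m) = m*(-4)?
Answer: 875/2 ≈ 437.50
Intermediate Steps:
S(O, m) = -4*m
t(T, I) = -3 - 12*I/T (t(T, I) = ((-4*3)/T)*I - 3 = (-12/T)*I - 3 = -12*I/T - 3 = -3 - 12*I/T)
y = ½ (y = 6/(-3 - 12*5/(-4)) = 6/(-3 - 12*5*(-¼)) = 6/(-3 + 15) = 6/12 = 6*(1/12) = ½ ≈ 0.50000)
((-5*5)*y)*(-16 - 19) = (-5*5*(½))*(-16 - 19) = -25*½*(-35) = -25/2*(-35) = 875/2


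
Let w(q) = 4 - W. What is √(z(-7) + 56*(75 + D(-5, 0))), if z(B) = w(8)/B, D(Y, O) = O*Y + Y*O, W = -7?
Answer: √205723/7 ≈ 64.795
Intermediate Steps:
w(q) = 11 (w(q) = 4 - 1*(-7) = 4 + 7 = 11)
D(Y, O) = 2*O*Y (D(Y, O) = O*Y + O*Y = 2*O*Y)
z(B) = 11/B
√(z(-7) + 56*(75 + D(-5, 0))) = √(11/(-7) + 56*(75 + 2*0*(-5))) = √(11*(-⅐) + 56*(75 + 0)) = √(-11/7 + 56*75) = √(-11/7 + 4200) = √(29389/7) = √205723/7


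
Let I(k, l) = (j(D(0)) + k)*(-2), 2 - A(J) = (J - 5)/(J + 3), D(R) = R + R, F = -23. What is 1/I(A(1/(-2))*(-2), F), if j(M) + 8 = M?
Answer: 5/164 ≈ 0.030488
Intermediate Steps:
D(R) = 2*R
A(J) = 2 - (-5 + J)/(3 + J) (A(J) = 2 - (J - 5)/(J + 3) = 2 - (-5 + J)/(3 + J))
j(M) = -8 + M
I(k, l) = 16 - 2*k (I(k, l) = ((-8 + 2*0) + k)*(-2) = ((-8 + 0) + k)*(-2) = (-8 + k)*(-2) = 16 - 2*k)
1/I(A(1/(-2))*(-2), F) = 1/(16 - 2*(11 + 1/(-2))/(3 + 1/(-2))*(-2)) = 1/(16 - 2*(11 - ½)/(3 - ½)*(-2)) = 1/(16 - 2*(21/2)/(5/2)*(-2)) = 1/(16 - 2*(⅖)*(21/2)*(-2)) = 1/(16 - 42*(-2)/5) = 1/(16 - 2*(-42/5)) = 1/(16 + 84/5) = 1/(164/5) = 5/164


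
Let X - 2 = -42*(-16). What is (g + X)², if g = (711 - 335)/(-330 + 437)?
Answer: 5255380036/11449 ≈ 4.5903e+5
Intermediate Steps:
X = 674 (X = 2 - 42*(-16) = 2 + 672 = 674)
g = 376/107 ≈ 3.5140
(g + X)² = (376/107 + 674)² = (72494/107)² = 5255380036/11449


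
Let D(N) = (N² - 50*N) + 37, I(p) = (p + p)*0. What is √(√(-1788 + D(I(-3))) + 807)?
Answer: √(807 + I*√1751) ≈ 28.417 + 0.73626*I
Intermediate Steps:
I(p) = 0 (I(p) = (2*p)*0 = 0)
D(N) = 37 + N² - 50*N
√(√(-1788 + D(I(-3))) + 807) = √(√(-1788 + (37 + 0² - 50*0)) + 807) = √(√(-1788 + (37 + 0 + 0)) + 807) = √(√(-1788 + 37) + 807) = √(√(-1751) + 807) = √(I*√1751 + 807) = √(807 + I*√1751)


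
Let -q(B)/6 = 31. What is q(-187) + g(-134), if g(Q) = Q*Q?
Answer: 17770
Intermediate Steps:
q(B) = -186 (q(B) = -6*31 = -186)
g(Q) = Q²
q(-187) + g(-134) = -186 + (-134)² = -186 + 17956 = 17770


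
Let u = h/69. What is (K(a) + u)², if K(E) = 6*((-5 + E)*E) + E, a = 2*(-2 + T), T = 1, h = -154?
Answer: 30294016/4761 ≈ 6363.0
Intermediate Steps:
a = -2 (a = 2*(-2 + 1) = 2*(-1) = -2)
u = -154/69 ≈ -2.2319
K(E) = E + 6*E*(-5 + E) (K(E) = 6*(E*(-5 + E)) + E = 6*E*(-5 + E) + E = E + 6*E*(-5 + E))
(K(a) + u)² = (-2*(-29 + 6*(-2)) - 154/69)² = (-2*(-29 - 12) - 154/69)² = (-2*(-41) - 154/69)² = (82 - 154/69)² = (5504/69)² = 30294016/4761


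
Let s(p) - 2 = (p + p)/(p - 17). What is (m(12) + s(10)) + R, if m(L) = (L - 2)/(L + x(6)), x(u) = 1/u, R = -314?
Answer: -160472/511 ≈ -314.04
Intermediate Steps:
x(u) = 1/u
s(p) = 2 + 2*p/(-17 + p) (s(p) = 2 + (p + p)/(p - 17) = 2 + (2*p)/(-17 + p) = 2 + 2*p/(-17 + p))
m(L) = (-2 + L)/(⅙ + L) (m(L) = (L - 2)/(L + 1/6) = (-2 + L)/(L + ⅙) = (-2 + L)/(⅙ + L))
(m(12) + s(10)) + R = (6*(-2 + 12)/(1 + 6*12) + 2*(-17 + 2*10)/(-17 + 10)) - 314 = (6*10/(1 + 72) + 2*(-17 + 20)/(-7)) - 314 = (6*10/73 + 2*(-⅐)*3) - 314 = (6*(1/73)*10 - 6/7) - 314 = (60/73 - 6/7) - 314 = -18/511 - 314 = -160472/511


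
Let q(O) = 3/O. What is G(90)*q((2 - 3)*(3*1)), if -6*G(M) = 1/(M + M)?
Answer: 1/1080 ≈ 0.00092593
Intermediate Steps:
G(M) = -1/(12*M) (G(M) = -1/(6*(M + M)) = -1/(2*M)/6 = -1/(12*M))
G(90)*q((2 - 3)*(3*1)) = (-1/12/90)*(3/(((2 - 3)*(3*1)))) = (-1/12*1/90)*(3/((-1*3))) = -1/(360*(-3)) = -(-1)/(360*3) = -1/1080*(-1) = 1/1080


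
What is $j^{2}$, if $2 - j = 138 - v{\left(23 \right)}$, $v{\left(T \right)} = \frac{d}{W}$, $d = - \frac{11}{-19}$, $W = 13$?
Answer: $\frac{1127683561}{61009} \approx 18484.0$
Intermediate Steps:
$d = \frac{11}{19}$ ($d = \left(-11\right) \left(- \frac{1}{19}\right) = \frac{11}{19} \approx 0.57895$)
$v{\left(T \right)} = \frac{11}{247}$ ($v{\left(T \right)} = \frac{11}{19 \cdot 13} = \frac{11}{19} \cdot \frac{1}{13} = \frac{11}{247}$)
$j = - \frac{33581}{247}$ ($j = 2 - \left(138 - \frac{11}{247}\right) = 2 - \frac{34075}{247} = - \frac{33581}{247} \approx -135.96$)
$j^{2} = \left(- \frac{33581}{247}\right)^{2} = \frac{1127683561}{61009}$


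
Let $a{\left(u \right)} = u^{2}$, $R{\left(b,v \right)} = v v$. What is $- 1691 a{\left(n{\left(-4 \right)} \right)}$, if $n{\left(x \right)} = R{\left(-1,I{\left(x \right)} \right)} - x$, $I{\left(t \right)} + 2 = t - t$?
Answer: $-108224$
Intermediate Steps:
$I{\left(t \right)} = -2$ ($I{\left(t \right)} = -2 + \left(t - t\right) = -2 + 0 = -2$)
$R{\left(b,v \right)} = v^{2}$
$n{\left(x \right)} = 4 - x$ ($n{\left(x \right)} = \left(-2\right)^{2} - x = 4 - x$)
$- 1691 a{\left(n{\left(-4 \right)} \right)} = - 1691 \left(4 - -4\right)^{2} = - 1691 \left(4 + 4\right)^{2} = - 1691 \cdot 8^{2} = \left(-1691\right) 64 = -108224$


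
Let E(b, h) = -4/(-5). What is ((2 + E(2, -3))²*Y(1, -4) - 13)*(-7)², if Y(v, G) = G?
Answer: -54341/25 ≈ -2173.6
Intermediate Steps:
E(b, h) = ⅘ (E(b, h) = -4*(-⅕) = ⅘)
((2 + E(2, -3))²*Y(1, -4) - 13)*(-7)² = ((2 + ⅘)²*(-4) - 13)*(-7)² = ((14/5)²*(-4) - 13)*49 = ((196/25)*(-4) - 13)*49 = (-784/25 - 13)*49 = -1109/25*49 = -54341/25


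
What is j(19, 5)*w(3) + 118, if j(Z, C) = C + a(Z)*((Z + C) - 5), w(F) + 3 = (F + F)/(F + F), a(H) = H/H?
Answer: 70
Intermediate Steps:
a(H) = 1
w(F) = -2 (w(F) = -3 + (F + F)/(F + F) = -3 + (2*F)/((2*F)) = -3 + (2*F)*(1/(2*F)) = -3 + 1 = -2)
j(Z, C) = -5 + Z + 2*C (j(Z, C) = C + 1*((Z + C) - 5) = C + 1*((C + Z) - 5) = C + 1*(-5 + C + Z) = C + (-5 + C + Z) = -5 + Z + 2*C)
j(19, 5)*w(3) + 118 = (-5 + 19 + 2*5)*(-2) + 118 = (-5 + 19 + 10)*(-2) + 118 = 24*(-2) + 118 = -48 + 118 = 70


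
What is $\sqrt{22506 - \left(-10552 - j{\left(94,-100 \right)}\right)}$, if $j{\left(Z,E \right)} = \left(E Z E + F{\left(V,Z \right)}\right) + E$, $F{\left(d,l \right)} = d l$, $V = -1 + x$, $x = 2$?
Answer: $2 \sqrt{243263} \approx 986.43$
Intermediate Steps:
$V = 1$ ($V = -1 + 2 = 1$)
$j{\left(Z,E \right)} = E + Z + Z E^{2}$ ($j{\left(Z,E \right)} = \left(E Z E + 1 Z\right) + E = \left(Z E^{2} + Z\right) + E = \left(Z + Z E^{2}\right) + E = E + Z + Z E^{2}$)
$\sqrt{22506 - \left(-10552 - j{\left(94,-100 \right)}\right)} = \sqrt{22506 + \left(\left(11008 + \left(-100 + 94 + 94 \left(-100\right)^{2}\right)\right) - 456\right)} = \sqrt{22506 + \left(\left(11008 + \left(-100 + 94 + 94 \cdot 10000\right)\right) - 456\right)} = \sqrt{22506 + \left(\left(11008 + \left(-100 + 94 + 940000\right)\right) - 456\right)} = \sqrt{22506 + \left(\left(11008 + 939994\right) - 456\right)} = \sqrt{22506 + \left(951002 - 456\right)} = \sqrt{22506 + 950546} = \sqrt{973052} = 2 \sqrt{243263}$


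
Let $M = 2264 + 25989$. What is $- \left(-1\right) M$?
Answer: $28253$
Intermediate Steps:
$M = 28253$
$- \left(-1\right) M = - \left(-1\right) 28253 = \left(-1\right) \left(-28253\right) = 28253$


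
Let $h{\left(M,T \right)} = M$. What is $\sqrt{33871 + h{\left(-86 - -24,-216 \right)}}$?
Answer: $\sqrt{33809} \approx 183.87$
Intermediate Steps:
$\sqrt{33871 + h{\left(-86 - -24,-216 \right)}} = \sqrt{33871 - 62} = \sqrt{33809}$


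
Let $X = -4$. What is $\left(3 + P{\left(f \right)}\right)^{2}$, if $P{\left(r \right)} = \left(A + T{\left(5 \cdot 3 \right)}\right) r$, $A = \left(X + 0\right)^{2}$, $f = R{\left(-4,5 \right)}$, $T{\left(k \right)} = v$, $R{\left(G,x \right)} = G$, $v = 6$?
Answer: $7225$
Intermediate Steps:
$T{\left(k \right)} = 6$
$f = -4$
$A = 16$ ($A = \left(-4 + 0\right)^{2} = \left(-4\right)^{2} = 16$)
$P{\left(r \right)} = 22 r$ ($P{\left(r \right)} = \left(16 + 6\right) r = 22 r$)
$\left(3 + P{\left(f \right)}\right)^{2} = \left(3 + 22 \left(-4\right)\right)^{2} = \left(3 - 88\right)^{2} = \left(-85\right)^{2} = 7225$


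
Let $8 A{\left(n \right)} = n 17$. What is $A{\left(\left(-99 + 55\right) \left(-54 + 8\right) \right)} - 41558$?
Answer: $-37257$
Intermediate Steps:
$A{\left(n \right)} = \frac{17 n}{8}$ ($A{\left(n \right)} = \frac{n 17}{8} = \frac{17 n}{8}$)
$A{\left(\left(-99 + 55\right) \left(-54 + 8\right) \right)} - 41558 = \frac{17 \left(-99 + 55\right) \left(-54 + 8\right)}{8} - 41558 = \frac{17 \left(\left(-44\right) \left(-46\right)\right)}{8} - 41558 = \frac{17}{8} \cdot 2024 - 41558 = 4301 - 41558 = -37257$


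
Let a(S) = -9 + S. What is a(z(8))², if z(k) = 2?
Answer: 49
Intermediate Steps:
a(z(8))² = (-9 + 2)² = (-7)² = 49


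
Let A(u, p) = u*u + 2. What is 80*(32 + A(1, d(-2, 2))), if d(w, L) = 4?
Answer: 2800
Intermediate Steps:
A(u, p) = 2 + u² (A(u, p) = u² + 2 = 2 + u²)
80*(32 + A(1, d(-2, 2))) = 80*(32 + (2 + 1²)) = 80*(32 + (2 + 1)) = 80*(32 + 3) = 80*35 = 2800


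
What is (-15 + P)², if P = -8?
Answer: 529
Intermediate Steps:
(-15 + P)² = (-15 - 8)² = (-23)² = 529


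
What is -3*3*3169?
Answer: -28521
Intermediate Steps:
-3*3*3169 = -9*3169 = -28521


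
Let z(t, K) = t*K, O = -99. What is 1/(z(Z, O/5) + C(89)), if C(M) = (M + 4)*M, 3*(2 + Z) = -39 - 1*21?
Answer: 5/43563 ≈ 0.00011478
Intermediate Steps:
Z = -22 (Z = -2 + (-39 - 1*21)/3 = -2 + (-39 - 21)/3 = -2 + (⅓)*(-60) = -2 - 20 = -22)
z(t, K) = K*t
C(M) = M*(4 + M) (C(M) = (4 + M)*M = M*(4 + M))
1/(z(Z, O/5) + C(89)) = 1/(-99/5*(-22) + 89*(4 + 89)) = 1/(-99*⅕*(-22) + 89*93) = 1/(-99/5*(-22) + 8277) = 1/(2178/5 + 8277) = 1/(43563/5) = 5/43563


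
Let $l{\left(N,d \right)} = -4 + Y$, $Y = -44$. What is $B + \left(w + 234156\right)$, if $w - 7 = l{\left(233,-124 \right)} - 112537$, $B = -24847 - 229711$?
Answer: $-132980$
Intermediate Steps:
$B = -254558$
$l{\left(N,d \right)} = -48$ ($l{\left(N,d \right)} = -4 - 44 = -48$)
$w = -112578$ ($w = 7 - 112585 = -112578$)
$B + \left(w + 234156\right) = -254558 + \left(-112578 + 234156\right) = -254558 + 121578 = -132980$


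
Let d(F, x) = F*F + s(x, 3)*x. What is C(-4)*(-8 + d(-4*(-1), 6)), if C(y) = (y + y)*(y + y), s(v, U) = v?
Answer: 2816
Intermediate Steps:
C(y) = 4*y² (C(y) = (2*y)*(2*y) = 4*y²)
d(F, x) = F² + x² (d(F, x) = F*F + x*x = F² + x²)
C(-4)*(-8 + d(-4*(-1), 6)) = (4*(-4)²)*(-8 + ((-4*(-1))² + 6²)) = (4*16)*(-8 + (4² + 36)) = 64*(-8 + (16 + 36)) = 64*(-8 + 52) = 64*44 = 2816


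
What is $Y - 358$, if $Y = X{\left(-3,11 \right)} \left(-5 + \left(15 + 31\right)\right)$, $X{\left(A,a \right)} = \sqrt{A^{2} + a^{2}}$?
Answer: $-358 + 41 \sqrt{130} \approx 109.47$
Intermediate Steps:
$Y = 41 \sqrt{130}$ ($Y = \sqrt{\left(-3\right)^{2} + 11^{2}} \left(-5 + \left(15 + 31\right)\right) = \sqrt{9 + 121} \left(-5 + 46\right) = \sqrt{130} \cdot 41 = 41 \sqrt{130} \approx 467.47$)
$Y - 358 = 41 \sqrt{130} - 358 = -358 + 41 \sqrt{130}$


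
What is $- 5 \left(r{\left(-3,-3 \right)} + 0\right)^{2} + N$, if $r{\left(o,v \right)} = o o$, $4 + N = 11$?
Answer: $-398$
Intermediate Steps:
$N = 7$ ($N = -4 + 11 = 7$)
$r{\left(o,v \right)} = o^{2}$
$- 5 \left(r{\left(-3,-3 \right)} + 0\right)^{2} + N = - 5 \left(\left(-3\right)^{2} + 0\right)^{2} + 7 = - 5 \left(9 + 0\right)^{2} + 7 = - 5 \cdot 9^{2} + 7 = \left(-5\right) 81 + 7 = -405 + 7 = -398$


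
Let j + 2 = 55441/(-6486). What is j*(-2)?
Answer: 68413/3243 ≈ 21.096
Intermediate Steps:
j = -68413/6486 (j = -2 + 55441/(-6486) = -2 + 55441*(-1/6486) = -2 - 55441/6486 = -68413/6486 ≈ -10.548)
j*(-2) = -68413/6486*(-2) = 68413/3243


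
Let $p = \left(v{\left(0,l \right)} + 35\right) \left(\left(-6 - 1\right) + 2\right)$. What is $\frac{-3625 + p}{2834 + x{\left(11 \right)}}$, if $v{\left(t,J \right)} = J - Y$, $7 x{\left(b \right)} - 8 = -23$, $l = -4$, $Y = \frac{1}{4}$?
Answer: $- \frac{105805}{79292} \approx -1.3344$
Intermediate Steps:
$Y = \frac{1}{4} \approx 0.25$
$x{\left(b \right)} = - \frac{15}{7}$ ($x{\left(b \right)} = \frac{8}{7} + \frac{1}{7} \left(-23\right) = \frac{8}{7} - \frac{23}{7} = - \frac{15}{7}$)
$v{\left(t,J \right)} = - \frac{1}{4} + J$ ($v{\left(t,J \right)} = J - \frac{1}{4} = - \frac{1}{4} + J$)
$p = - \frac{615}{4}$ ($p = \left(\left(- \frac{1}{4} - 4\right) + 35\right) \left(\left(-6 - 1\right) + 2\right) = \left(- \frac{17}{4} + 35\right) \left(-7 + 2\right) = \frac{123}{4} \left(-5\right) = - \frac{615}{4} \approx -153.75$)
$\frac{-3625 + p}{2834 + x{\left(11 \right)}} = \frac{-3625 - \frac{615}{4}}{2834 - \frac{15}{7}} = - \frac{15115}{4 \cdot \frac{19823}{7}} = \left(- \frac{15115}{4}\right) \frac{7}{19823} = - \frac{105805}{79292}$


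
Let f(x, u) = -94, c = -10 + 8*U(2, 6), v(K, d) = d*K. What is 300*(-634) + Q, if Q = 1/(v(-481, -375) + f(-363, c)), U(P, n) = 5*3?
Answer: -34289446199/180281 ≈ -1.9020e+5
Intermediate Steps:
U(P, n) = 15
v(K, d) = K*d
c = 110 (c = -10 + 8*15 = -10 + 120 = 110)
Q = 1/180281 (Q = 1/(-481*(-375) - 94) = 1/(180375 - 94) = 1/180281 ≈ 5.5469e-6)
300*(-634) + Q = 300*(-634) + 1/180281 = -190200 + 1/180281 = -34289446199/180281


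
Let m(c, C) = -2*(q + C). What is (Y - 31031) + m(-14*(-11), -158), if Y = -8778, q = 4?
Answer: -39501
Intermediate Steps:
m(c, C) = -8 - 2*C (m(c, C) = -2*(4 + C) = -8 - 2*C)
(Y - 31031) + m(-14*(-11), -158) = (-8778 - 31031) + (-8 - 2*(-158)) = -39809 + (-8 + 316) = -39809 + 308 = -39501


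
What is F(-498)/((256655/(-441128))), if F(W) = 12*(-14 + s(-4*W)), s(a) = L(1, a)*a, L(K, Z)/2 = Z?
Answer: -42010105159104/256655 ≈ -1.6368e+8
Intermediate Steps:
L(K, Z) = 2*Z
s(a) = 2*a**2 (s(a) = (2*a)*a = 2*a**2)
F(W) = -168 + 384*W**2 (F(W) = 12*(-14 + 2*(-4*W)**2) = 12*(-14 + 2*(16*W**2)) = 12*(-14 + 32*W**2) = -168 + 384*W**2)
F(-498)/((256655/(-441128))) = (-168 + 384*(-498)**2)/((256655/(-441128))) = (-168 + 384*248004)/((256655*(-1/441128))) = (-168 + 95233536)/(-256655/441128) = 95233368*(-441128/256655) = -42010105159104/256655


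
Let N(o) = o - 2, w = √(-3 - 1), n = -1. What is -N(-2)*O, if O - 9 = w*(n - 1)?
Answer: 36 - 16*I ≈ 36.0 - 16.0*I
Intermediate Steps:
w = 2*I (w = √(-4) = 2*I ≈ 2.0*I)
N(o) = -2 + o
O = 9 - 4*I (O = 9 + (2*I)*(-1 - 1) = 9 + (2*I)*(-2) = 9 - 4*I ≈ 9.0 - 4.0*I)
-N(-2)*O = -(-2 - 2)*(9 - 4*I) = -(-4)*(9 - 4*I) = -(-36 + 16*I) = 36 - 16*I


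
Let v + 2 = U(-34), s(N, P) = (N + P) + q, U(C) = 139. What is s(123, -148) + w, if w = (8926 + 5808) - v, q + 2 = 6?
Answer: 14576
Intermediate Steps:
q = 4 (q = -2 + 6 = 4)
s(N, P) = 4 + N + P (s(N, P) = (N + P) + 4 = 4 + N + P)
v = 137 (v = -2 + 139 = 137)
w = 14597 (w = (8926 + 5808) - 1*137 = 14734 - 137 = 14597)
s(123, -148) + w = (4 + 123 - 148) + 14597 = -21 + 14597 = 14576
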